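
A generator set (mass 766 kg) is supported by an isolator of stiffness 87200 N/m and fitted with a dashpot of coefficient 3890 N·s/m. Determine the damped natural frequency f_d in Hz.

1.65 Hz

ω_n = √(k/m) = √(87200/766) = 10.67 rad/s.
Critical damping c_c = 2√(k·m) = 2√(87200 × 766) = 16350 N·s/m, so ζ = c/c_c = 3890/16350 = 0.2380.
ω_d = ω_n√(1 − ζ²) = 10.67 × √(1 − 0.0566) = 10.36 rad/s.
f_d = ω_d/(2π) = 1.649 Hz.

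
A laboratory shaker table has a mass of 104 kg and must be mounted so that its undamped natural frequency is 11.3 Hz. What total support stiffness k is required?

524000 N/m

ω_n = 2πf_n = 2π × 11.3 = 71.00 rad/s.
k = m·ω_n² = 104 × 71.00² = 104 × 5041 = 524300 N/m.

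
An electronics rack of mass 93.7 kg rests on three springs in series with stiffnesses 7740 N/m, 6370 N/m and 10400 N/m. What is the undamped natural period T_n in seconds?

1.19 s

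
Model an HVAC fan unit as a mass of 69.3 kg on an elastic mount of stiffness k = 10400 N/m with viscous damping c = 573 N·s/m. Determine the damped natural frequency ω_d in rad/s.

ω_n = √(k/m) = √(10400/69.3) = 12.25 rad/s.
Critical damping c_c = 2√(k·m) = 2√(10400 × 69.3) = 1698 N·s/m, so ζ = c/c_c = 573/1698 = 0.3375.
ω_d = ω_n√(1 − ζ²) = 12.25 × √(1 − 0.114) = 11.53 rad/s.

11.5 rad/s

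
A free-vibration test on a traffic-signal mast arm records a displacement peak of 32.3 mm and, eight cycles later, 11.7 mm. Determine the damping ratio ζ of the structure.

Logarithmic decrement δ = (1/n)·ln(x₀/x_n) = (1/8)·ln(32.3/11.7) = (1/8)·ln(2.761) = 0.1269.
ζ = δ/√(4π² + δ²) = 0.1269/√(39.48 + 0.0161) = 0.1269/6.284 = 0.02020.

0.0202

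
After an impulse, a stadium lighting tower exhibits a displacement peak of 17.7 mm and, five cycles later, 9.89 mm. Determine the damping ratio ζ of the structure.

Logarithmic decrement δ = (1/n)·ln(x₀/x_n) = (1/5)·ln(17.7/9.89) = (1/5)·ln(1.790) = 0.1164.
ζ = δ/√(4π² + δ²) = 0.1164/√(39.48 + 0.0136) = 0.1164/6.284 = 0.01852.

0.0185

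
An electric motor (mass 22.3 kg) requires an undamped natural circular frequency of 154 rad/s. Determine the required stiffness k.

529000 N/m

k = m·ω_n² = 22.3 × 154.0² = 22.3 × 23720 = 528900 N/m.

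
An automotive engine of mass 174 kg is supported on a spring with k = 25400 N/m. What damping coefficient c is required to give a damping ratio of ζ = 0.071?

299 N·s/m

c_c = 2√(k·m) = 2√(25400 × 174) = 4205 N·s/m.
c = ζ·c_c = 0.071 × 4205 = 298.5 N·s/m.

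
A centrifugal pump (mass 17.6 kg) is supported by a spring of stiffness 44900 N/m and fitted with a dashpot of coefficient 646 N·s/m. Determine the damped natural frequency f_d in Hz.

ω_n = √(k/m) = √(44900/17.6) = 50.51 rad/s.
Critical damping c_c = 2√(k·m) = 2√(44900 × 17.6) = 1778 N·s/m, so ζ = c/c_c = 646/1778 = 0.3633.
ω_d = ω_n√(1 − ζ²) = 50.51 × √(1 − 0.132) = 47.06 rad/s.
f_d = ω_d/(2π) = 7.489 Hz.

7.49 Hz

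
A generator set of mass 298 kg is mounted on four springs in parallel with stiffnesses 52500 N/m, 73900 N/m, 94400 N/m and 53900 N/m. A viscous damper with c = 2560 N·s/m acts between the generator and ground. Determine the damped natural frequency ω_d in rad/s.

30.1 rad/s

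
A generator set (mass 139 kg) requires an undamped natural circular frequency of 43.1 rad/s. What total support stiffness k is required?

k = m·ω_n² = 139 × 43.10² = 139 × 1858 = 258200 N/m.

258000 N/m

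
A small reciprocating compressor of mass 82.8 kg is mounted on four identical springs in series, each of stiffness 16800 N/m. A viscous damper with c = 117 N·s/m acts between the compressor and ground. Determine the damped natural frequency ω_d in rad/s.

Series springs: 1/k_eq = 4/16800, so k_eq = 16800/4 = 4200 N/m.
ω_n = √(k_eq/m) = √(4200/82.8) = 7.122 rad/s.
Critical damping c_c = 2√(k_eq·m) = 2√(4200 × 82.8) = 1179 N·s/m, so ζ = c/c_c = 117/1179 = 0.09920.
ω_d = ω_n√(1 − ζ²) = 7.122 × √(1 − 0.00984) = 7.087 rad/s.

7.09 rad/s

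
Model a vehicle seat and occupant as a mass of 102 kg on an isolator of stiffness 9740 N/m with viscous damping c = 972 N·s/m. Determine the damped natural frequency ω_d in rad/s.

8.53 rad/s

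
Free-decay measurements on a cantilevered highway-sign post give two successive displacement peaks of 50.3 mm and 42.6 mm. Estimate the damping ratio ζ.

Logarithmic decrement δ = (1/n)·ln(x₀/x_n) = (1/1)·ln(50.3/42.6) = (1/1)·ln(1.181) = 0.1662.
ζ = δ/√(4π² + δ²) = 0.1662/√(39.48 + 0.0276) = 0.1662/6.285 = 0.02643.

0.0264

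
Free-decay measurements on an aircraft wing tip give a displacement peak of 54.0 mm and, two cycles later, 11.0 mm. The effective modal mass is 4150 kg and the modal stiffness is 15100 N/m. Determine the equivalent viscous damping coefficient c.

Logarithmic decrement δ = (1/n)·ln(x₀/x_n) = (1/2)·ln(54.0/11.0) = (1/2)·ln(4.909) = 0.7955.
ζ = δ/√(4π² + δ²) = 0.7955/√(39.48 + 0.633) = 0.7955/6.333 = 0.1256.
c = ζ · 2√(km) = 0.1256 × 2√(15100 × 4150) = 0.1256 × 15830 = 1989 N·s/m.

1990 N·s/m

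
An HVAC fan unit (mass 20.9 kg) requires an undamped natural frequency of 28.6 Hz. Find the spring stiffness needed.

675000 N/m

ω_n = 2πf_n = 2π × 28.6 = 179.7 rad/s.
k = m·ω_n² = 20.9 × 179.7² = 20.9 × 32290 = 674900 N/m.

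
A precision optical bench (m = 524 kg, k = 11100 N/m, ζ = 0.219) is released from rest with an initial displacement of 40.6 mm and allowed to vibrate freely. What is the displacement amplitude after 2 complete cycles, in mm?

Logarithmic decrement δ = 2πζ/√(1 − ζ²) = 2π × 0.2190/√(1 − 0.0480) = 1.410.
After n cycles, x_n/x₀ = e^(−nδ), so x_2 = 40.6 × e^(−2 × 1.410) = 40.6 × 0.05958 = 2.419 mm.

2.42 mm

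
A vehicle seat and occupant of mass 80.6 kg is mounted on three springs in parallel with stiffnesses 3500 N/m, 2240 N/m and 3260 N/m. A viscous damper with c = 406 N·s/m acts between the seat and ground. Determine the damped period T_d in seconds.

Parallel springs add: k_eq = 3500 + 2240 + 3260 = 9000 N/m.
ω_n = √(k_eq/m) = √(9000/80.6) = 10.57 rad/s.
Critical damping c_c = 2√(k_eq·m) = 2√(9000 × 80.6) = 1703 N·s/m, so ζ = c/c_c = 406/1703 = 0.2383.
ω_d = ω_n√(1 − ζ²) = 10.57 × √(1 − 0.0568) = 10.26 rad/s.
T_d = 2π/ω_d = 0.6122 s.

0.612 s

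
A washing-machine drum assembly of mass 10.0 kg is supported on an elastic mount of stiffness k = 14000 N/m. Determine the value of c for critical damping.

748 N·s/m

c_c = 2√(k·m) = 2√(14000 × 10.0) = 2 × 374.2 = 748.3 N·s/m.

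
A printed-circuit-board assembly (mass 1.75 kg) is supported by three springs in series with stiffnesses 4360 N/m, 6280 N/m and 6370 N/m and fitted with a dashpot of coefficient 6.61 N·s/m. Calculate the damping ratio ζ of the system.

0.0584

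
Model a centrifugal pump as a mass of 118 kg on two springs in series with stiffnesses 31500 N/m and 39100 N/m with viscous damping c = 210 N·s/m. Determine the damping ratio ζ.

0.0732

Series springs: 1/k_eq = 1/31500 + 1/39100 = 5.732×10^-5, so k_eq = 17450 N/m.
ω_n = √(k_eq/m) = √(17450/118) = 12.16 rad/s.
Critical damping c_c = 2√(k_eq·m) = 2√(17450 × 118) = 2870 N·s/m, so ζ = c/c_c = 210/2870 = 0.07318.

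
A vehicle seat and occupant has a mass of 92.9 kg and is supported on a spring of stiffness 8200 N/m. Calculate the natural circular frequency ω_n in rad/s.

9.40 rad/s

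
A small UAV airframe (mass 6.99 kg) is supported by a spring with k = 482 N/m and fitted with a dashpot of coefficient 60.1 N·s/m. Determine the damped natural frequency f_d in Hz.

1.13 Hz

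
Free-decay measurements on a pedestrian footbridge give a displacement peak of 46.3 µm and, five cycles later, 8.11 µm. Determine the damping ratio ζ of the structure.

Logarithmic decrement δ = (1/n)·ln(x₀/x_n) = (1/5)·ln(46.3/8.11) = (1/5)·ln(5.709) = 0.3484.
ζ = δ/√(4π² + δ²) = 0.3484/√(39.48 + 0.121) = 0.3484/6.293 = 0.05537.

0.0554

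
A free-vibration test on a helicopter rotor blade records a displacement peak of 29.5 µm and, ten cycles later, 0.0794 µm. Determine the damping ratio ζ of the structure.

Logarithmic decrement δ = (1/n)·ln(x₀/x_n) = (1/10)·ln(29.5/0.0794) = (1/10)·ln(371.5) = 0.5918.
ζ = δ/√(4π² + δ²) = 0.5918/√(39.48 + 0.350) = 0.5918/6.311 = 0.09377.

0.0938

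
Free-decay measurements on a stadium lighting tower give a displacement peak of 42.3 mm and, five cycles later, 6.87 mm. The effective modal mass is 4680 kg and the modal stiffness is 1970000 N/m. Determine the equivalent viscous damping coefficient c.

11100 N·s/m

Logarithmic decrement δ = (1/n)·ln(x₀/x_n) = (1/5)·ln(42.3/6.87) = (1/5)·ln(6.157) = 0.3635.
ζ = δ/√(4π² + δ²) = 0.3635/√(39.48 + 0.132) = 0.3635/6.294 = 0.05776.
c = ζ · 2√(km) = 0.05776 × 2√(1970000 × 4680) = 0.05776 × 192000 = 11090 N·s/m.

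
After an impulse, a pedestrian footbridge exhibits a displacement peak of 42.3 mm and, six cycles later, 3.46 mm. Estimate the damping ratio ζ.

0.0663

Logarithmic decrement δ = (1/n)·ln(x₀/x_n) = (1/6)·ln(42.3/3.46) = (1/6)·ln(12.23) = 0.4173.
ζ = δ/√(4π² + δ²) = 0.4173/√(39.48 + 0.174) = 0.4173/6.297 = 0.06626.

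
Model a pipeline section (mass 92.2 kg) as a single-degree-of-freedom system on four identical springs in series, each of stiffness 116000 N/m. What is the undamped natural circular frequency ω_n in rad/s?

Series springs: 1/k_eq = 4/116000, so k_eq = 116000/4 = 29000 N/m.
ω_n = √(k_eq/m) = √(29000/92.2) = √314.5 = 17.74 rad/s.

17.7 rad/s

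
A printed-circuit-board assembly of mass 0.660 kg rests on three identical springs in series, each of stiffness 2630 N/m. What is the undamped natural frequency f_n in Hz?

Series springs: 1/k_eq = 3/2630, so k_eq = 2630/3 = 876.7 N/m.
ω_n = √(k_eq/m) = √(876.7/0.660) = √1328 = 36.45 rad/s.
f_n = ω_n/(2π) = 36.45/6.283 = 5.800 Hz.

5.80 Hz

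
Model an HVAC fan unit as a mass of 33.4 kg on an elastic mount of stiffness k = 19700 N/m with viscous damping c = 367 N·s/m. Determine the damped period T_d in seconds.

0.266 s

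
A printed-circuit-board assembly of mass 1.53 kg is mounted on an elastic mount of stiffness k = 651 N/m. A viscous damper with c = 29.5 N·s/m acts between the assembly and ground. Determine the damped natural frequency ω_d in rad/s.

ω_n = √(k/m) = √(651.0/1.53) = 20.63 rad/s.
Critical damping c_c = 2√(k·m) = 2√(651.0 × 1.53) = 63.12 N·s/m, so ζ = c/c_c = 29.5/63.12 = 0.4674.
ω_d = ω_n√(1 − ζ²) = 20.63 × √(1 − 0.218) = 18.24 rad/s.

18.2 rad/s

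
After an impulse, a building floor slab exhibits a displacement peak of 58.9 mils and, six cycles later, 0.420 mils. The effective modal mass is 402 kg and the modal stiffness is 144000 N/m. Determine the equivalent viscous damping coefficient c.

1980 N·s/m

Logarithmic decrement δ = (1/n)·ln(x₀/x_n) = (1/6)·ln(58.9/0.420) = (1/6)·ln(140.2) = 0.8239.
ζ = δ/√(4π² + δ²) = 0.8239/√(39.48 + 0.679) = 0.8239/6.337 = 0.1300.
c = ζ · 2√(km) = 0.1300 × 2√(144000 × 402) = 0.1300 × 15220 = 1978 N·s/m.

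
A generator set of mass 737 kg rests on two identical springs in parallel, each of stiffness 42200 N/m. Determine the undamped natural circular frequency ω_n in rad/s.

10.7 rad/s

Parallel springs add: k_eq = 2 × 42200 = 84400 N/m.
ω_n = √(k_eq/m) = √(84400/737) = √114.5 = 10.70 rad/s.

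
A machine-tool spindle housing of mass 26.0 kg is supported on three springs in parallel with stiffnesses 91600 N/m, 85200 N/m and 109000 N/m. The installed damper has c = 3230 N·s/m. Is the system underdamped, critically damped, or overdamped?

underdamped

Parallel springs add: k_eq = 91600 + 85200 + 109000 = 285800 N/m.
c_c = 2√(k_eq·m) = 5452 N·s/m; ζ = c/c_c = 3230/5452 = 0.592.
Since ζ < 1 the system is underdamped.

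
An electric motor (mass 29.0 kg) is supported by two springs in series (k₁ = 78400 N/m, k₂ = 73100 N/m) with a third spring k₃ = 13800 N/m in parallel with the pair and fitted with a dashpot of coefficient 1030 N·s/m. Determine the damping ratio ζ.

Series pair: k_s = k₁k₂/(k₁+k₂) = (78400)(73100)/(78400 + 73100) = 37830 N/m. In parallel with k₃: k_eq = 37830 + 13800 = 51630 N/m.
ω_n = √(k_eq/m) = √(51630/29.0) = 42.19 rad/s.
Critical damping c_c = 2√(k_eq·m) = 2√(51630 × 29.0) = 2447 N·s/m, so ζ = c/c_c = 1030/2447 = 0.4209.

0.421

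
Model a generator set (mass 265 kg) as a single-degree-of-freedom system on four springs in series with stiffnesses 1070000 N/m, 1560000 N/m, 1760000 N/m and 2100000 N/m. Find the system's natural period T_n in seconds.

0.166 s

Series springs: 1/k_eq = 1/1070000 + 1/1560000 + 1/1760000 + 1/2100000 = 2.620×10^-6, so k_eq = 381700 N/m.
ω_n = √(k_eq/m) = √(381700/265) = √1440 = 37.95 rad/s.
T_n = 2π/ω_n = 6.283/37.95 = 0.1656 s.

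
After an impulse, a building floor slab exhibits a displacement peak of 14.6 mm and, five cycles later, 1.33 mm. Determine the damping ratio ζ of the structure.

Logarithmic decrement δ = (1/n)·ln(x₀/x_n) = (1/5)·ln(14.6/1.33) = (1/5)·ln(10.98) = 0.4792.
ζ = δ/√(4π² + δ²) = 0.4792/√(39.48 + 0.230) = 0.4792/6.301 = 0.07604.

0.0760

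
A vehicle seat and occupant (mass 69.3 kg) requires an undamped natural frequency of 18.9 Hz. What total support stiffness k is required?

977000 N/m

ω_n = 2πf_n = 2π × 18.9 = 118.8 rad/s.
k = m·ω_n² = 69.3 × 118.8² = 69.3 × 14100 = 977300 N/m.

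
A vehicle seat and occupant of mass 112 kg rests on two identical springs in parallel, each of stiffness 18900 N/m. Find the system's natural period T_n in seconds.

0.342 s

Parallel springs add: k_eq = 2 × 18900 = 37800 N/m.
ω_n = √(k_eq/m) = √(37800/112) = √337.5 = 18.37 rad/s.
T_n = 2π/ω_n = 6.283/18.37 = 0.3420 s.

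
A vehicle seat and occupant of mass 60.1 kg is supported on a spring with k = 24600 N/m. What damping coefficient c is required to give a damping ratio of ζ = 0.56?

1360 N·s/m

c_c = 2√(k·m) = 2√(24600 × 60.1) = 2432 N·s/m.
c = ζ·c_c = 0.56 × 2432 = 1362 N·s/m.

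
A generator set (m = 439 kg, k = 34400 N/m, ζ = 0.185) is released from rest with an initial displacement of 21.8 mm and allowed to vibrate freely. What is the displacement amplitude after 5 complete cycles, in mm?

0.0589 mm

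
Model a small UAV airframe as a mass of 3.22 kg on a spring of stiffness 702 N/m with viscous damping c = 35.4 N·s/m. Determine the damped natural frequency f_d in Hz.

2.18 Hz

ω_n = √(k/m) = √(702.0/3.22) = 14.77 rad/s.
Critical damping c_c = 2√(k·m) = 2√(702.0 × 3.22) = 95.09 N·s/m, so ζ = c/c_c = 35.4/95.09 = 0.3723.
ω_d = ω_n√(1 − ζ²) = 14.77 × √(1 − 0.139) = 13.70 rad/s.
f_d = ω_d/(2π) = 2.181 Hz.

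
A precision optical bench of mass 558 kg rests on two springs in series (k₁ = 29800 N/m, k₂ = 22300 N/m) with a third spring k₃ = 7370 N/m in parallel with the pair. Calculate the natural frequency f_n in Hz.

0.956 Hz

Series pair: k_s = k₁k₂/(k₁+k₂) = (29800)(22300)/(29800 + 22300) = 12760 N/m. In parallel with k₃: k_eq = 12760 + 7370 = 20130 N/m.
ω_n = √(k_eq/m) = √(20130/558) = √36.07 = 6.006 rad/s.
f_n = ω_n/(2π) = 6.006/6.283 = 0.9558 Hz.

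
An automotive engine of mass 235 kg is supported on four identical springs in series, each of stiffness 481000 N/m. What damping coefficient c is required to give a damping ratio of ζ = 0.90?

9570 N·s/m

Series springs: 1/k_eq = 4/481000, so k_eq = 481000/4 = 120200 N/m.
c_c = 2√(k_eq·m) = 2√(120200 × 235) = 10630 N·s/m.
c = ζ·c_c = 0.90 × 10630 = 9569 N·s/m.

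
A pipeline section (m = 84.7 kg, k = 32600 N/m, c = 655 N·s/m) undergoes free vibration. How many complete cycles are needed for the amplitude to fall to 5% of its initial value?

3 cycles

ζ = c/(2√(km)) = 655/(2√(32600 × 84.7)) = 655/3323 = 0.1971.
Logarithmic decrement δ = 2πζ/√(1 − ζ²) = 2π × 0.1971/√(1 − 0.0388) = 1.263.
x_n/x₀ = e^(−nδ) ≤ 0.05; take ln: n ≥ ln(1/0.05)/δ = 2.996/1.263 = 2.372.
So 3 complete cycles are required.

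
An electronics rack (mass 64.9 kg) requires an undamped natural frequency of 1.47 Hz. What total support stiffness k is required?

ω_n = 2πf_n = 2π × 1.47 = 9.236 rad/s.
k = m·ω_n² = 64.9 × 9.236² = 64.9 × 85.31 = 5537 N/m.

5540 N/m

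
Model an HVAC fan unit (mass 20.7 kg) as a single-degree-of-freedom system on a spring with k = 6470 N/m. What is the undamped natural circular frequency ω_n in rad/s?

ω_n = √(k/m) = √(6470/20.7) = √312.6 = 17.68 rad/s.

17.7 rad/s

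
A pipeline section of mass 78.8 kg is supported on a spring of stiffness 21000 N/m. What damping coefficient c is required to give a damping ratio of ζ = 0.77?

1980 N·s/m

c_c = 2√(k·m) = 2√(21000 × 78.8) = 2573 N·s/m.
c = ζ·c_c = 0.77 × 2573 = 1981 N·s/m.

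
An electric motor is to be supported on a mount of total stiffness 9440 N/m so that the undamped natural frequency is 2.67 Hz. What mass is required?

ω_n = 2πf_n = 2π × 2.67 = 16.78 rad/s.
m = k/ω_n² = 9440/16.78² = 9440/281.4 = 33.54 kg.

33.5 kg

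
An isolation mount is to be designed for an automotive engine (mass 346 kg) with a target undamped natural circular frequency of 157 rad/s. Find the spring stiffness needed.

8530000 N/m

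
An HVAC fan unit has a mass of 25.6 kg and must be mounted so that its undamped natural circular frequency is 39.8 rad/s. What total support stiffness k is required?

40600 N/m

k = m·ω_n² = 25.6 × 39.80² = 25.6 × 1584 = 40550 N/m.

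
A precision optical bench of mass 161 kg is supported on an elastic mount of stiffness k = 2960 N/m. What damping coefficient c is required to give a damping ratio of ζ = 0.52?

718 N·s/m

c_c = 2√(k·m) = 2√(2960 × 161) = 1381 N·s/m.
c = ζ·c_c = 0.52 × 1381 = 717.9 N·s/m.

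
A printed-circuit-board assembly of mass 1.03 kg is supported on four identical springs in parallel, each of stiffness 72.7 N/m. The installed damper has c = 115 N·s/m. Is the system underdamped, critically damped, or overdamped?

Parallel springs add: k_eq = 4 × 72.7 = 290.8 N/m.
c_c = 2√(k_eq·m) = 34.61 N·s/m; ζ = c/c_c = 115/34.61 = 3.32.
Since ζ > 1 the system is overdamped.

overdamped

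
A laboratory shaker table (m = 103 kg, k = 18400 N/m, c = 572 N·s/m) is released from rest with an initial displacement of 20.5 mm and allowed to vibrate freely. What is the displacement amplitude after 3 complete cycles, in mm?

ζ = c/(2√(km)) = 572/(2√(18400 × 103)) = 572/2753 = 0.2077.
Logarithmic decrement δ = 2πζ/√(1 − ζ²) = 2π × 0.2077/√(1 − 0.0432) = 1.334.
After n cycles, x_n/x₀ = e^(−nδ), so x_3 = 20.5 × e^(−3 × 1.334) = 20.5 × 0.01826 = 0.3742 mm.

0.374 mm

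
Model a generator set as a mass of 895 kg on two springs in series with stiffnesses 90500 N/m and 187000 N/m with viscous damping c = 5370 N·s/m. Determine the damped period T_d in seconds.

Series springs: 1/k_eq = 1/90500 + 1/187000 = 1.640×10^-5, so k_eq = 60990 N/m.
ω_n = √(k_eq/m) = √(60990/895) = 8.255 rad/s.
Critical damping c_c = 2√(k_eq·m) = 2√(60990 × 895) = 14780 N·s/m, so ζ = c/c_c = 5370/14780 = 0.3634.
ω_d = ω_n√(1 − ζ²) = 8.255 × √(1 − 0.132) = 7.690 rad/s.
T_d = 2π/ω_d = 0.8170 s.

0.817 s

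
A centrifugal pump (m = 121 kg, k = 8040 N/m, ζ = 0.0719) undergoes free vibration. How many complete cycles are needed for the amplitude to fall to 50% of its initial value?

2 cycles

Logarithmic decrement δ = 2πζ/√(1 − ζ²) = 2π × 0.07190/√(1 − 0.00517) = 0.4529.
x_n/x₀ = e^(−nδ) ≤ 0.5; take ln: n ≥ ln(1/0.5)/δ = 0.6931/0.4529 = 1.530.
So 2 complete cycles are required.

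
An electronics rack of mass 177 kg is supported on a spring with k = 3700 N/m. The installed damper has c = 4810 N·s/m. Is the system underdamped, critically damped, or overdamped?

c_c = 2√(k·m) = 1619 N·s/m; ζ = c/c_c = 4810/1619 = 2.97.
Since ζ > 1 the system is overdamped.

overdamped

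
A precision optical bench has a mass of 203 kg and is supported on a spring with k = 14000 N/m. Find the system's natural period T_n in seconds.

0.757 s

ω_n = √(k/m) = √(14000/203) = √68.97 = 8.305 rad/s.
T_n = 2π/ω_n = 6.283/8.305 = 0.7566 s.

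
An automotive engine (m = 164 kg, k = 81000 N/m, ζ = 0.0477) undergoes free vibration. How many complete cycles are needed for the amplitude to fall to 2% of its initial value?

14 cycles

Logarithmic decrement δ = 2πζ/√(1 − ζ²) = 2π × 0.04770/√(1 − 0.00228) = 0.3000.
x_n/x₀ = e^(−nδ) ≤ 0.02; take ln: n ≥ ln(1/0.02)/δ = 3.912/0.3000 = 13.04.
So 14 complete cycles are required.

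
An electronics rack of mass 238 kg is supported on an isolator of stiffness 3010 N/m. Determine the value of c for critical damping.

c_c = 2√(k·m) = 2√(3010 × 238) = 2 × 846.4 = 1693 N·s/m.

1690 N·s/m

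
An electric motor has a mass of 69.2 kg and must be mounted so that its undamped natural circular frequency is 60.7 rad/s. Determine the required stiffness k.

k = m·ω_n² = 69.2 × 60.70² = 69.2 × 3684 = 255000 N/m.

255000 N/m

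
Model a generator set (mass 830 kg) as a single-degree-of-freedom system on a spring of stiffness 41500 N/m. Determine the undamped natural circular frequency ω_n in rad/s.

ω_n = √(k/m) = √(41500/830) = √50.00 = 7.071 rad/s.

7.07 rad/s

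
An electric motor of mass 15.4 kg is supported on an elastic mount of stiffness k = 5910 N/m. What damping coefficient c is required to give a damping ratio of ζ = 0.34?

c_c = 2√(k·m) = 2√(5910 × 15.4) = 603.4 N·s/m.
c = ζ·c_c = 0.34 × 603.4 = 205.1 N·s/m.

205 N·s/m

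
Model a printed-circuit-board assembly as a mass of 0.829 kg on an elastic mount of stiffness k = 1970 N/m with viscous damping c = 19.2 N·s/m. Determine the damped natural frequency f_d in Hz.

7.54 Hz

ω_n = √(k/m) = √(1970/0.829) = 48.75 rad/s.
Critical damping c_c = 2√(k·m) = 2√(1970 × 0.829) = 80.82 N·s/m, so ζ = c/c_c = 19.2/80.82 = 0.2376.
ω_d = ω_n√(1 − ζ²) = 48.75 × √(1 − 0.0564) = 47.35 rad/s.
f_d = ω_d/(2π) = 7.536 Hz.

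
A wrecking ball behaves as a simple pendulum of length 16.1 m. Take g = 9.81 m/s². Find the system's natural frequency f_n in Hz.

0.124 Hz

For a simple pendulum ω_n = √(g/L) = √(9.81/16.1) = √0.6093 = 0.7806 rad/s.
f_n = ω_n/(2π) = 0.7806/6.283 = 0.1242 Hz.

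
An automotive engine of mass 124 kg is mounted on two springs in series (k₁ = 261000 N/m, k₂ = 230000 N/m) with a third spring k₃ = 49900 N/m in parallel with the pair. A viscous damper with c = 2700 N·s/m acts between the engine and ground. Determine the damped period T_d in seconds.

Series pair: k_s = k₁k₂/(k₁+k₂) = (261000)(230000)/(261000 + 230000) = 122300 N/m. In parallel with k₃: k_eq = 122300 + 49900 = 172200 N/m.
ω_n = √(k_eq/m) = √(172200/124) = 37.26 rad/s.
Critical damping c_c = 2√(k_eq·m) = 2√(172200 × 124) = 9241 N·s/m, so ζ = c/c_c = 2700/9241 = 0.2922.
ω_d = ω_n√(1 − ζ²) = 37.26 × √(1 − 0.0854) = 35.64 rad/s.
T_d = 2π/ω_d = 0.1763 s.

0.176 s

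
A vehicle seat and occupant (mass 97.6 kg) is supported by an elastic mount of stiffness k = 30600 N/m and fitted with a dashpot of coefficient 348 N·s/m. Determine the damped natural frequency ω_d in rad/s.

17.6 rad/s

ω_n = √(k/m) = √(30600/97.6) = 17.71 rad/s.
Critical damping c_c = 2√(k·m) = 2√(30600 × 97.6) = 3456 N·s/m, so ζ = c/c_c = 348/3456 = 0.1007.
ω_d = ω_n√(1 − ζ²) = 17.71 × √(1 − 0.0101) = 17.62 rad/s.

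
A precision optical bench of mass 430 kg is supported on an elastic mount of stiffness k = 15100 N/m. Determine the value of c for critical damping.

c_c = 2√(k·m) = 2√(15100 × 430) = 2 × 2548 = 5096 N·s/m.

5100 N·s/m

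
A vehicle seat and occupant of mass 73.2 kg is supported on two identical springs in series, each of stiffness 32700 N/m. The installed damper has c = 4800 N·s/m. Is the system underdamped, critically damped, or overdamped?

overdamped

Series springs: 1/k_eq = 2/32700, so k_eq = 32700/2 = 16350 N/m.
c_c = 2√(k_eq·m) = 2188 N·s/m; ζ = c/c_c = 4800/2188 = 2.19.
Since ζ > 1 the system is overdamped.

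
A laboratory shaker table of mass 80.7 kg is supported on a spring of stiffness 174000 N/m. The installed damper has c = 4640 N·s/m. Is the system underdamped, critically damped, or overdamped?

c_c = 2√(k·m) = 7494 N·s/m; ζ = c/c_c = 4640/7494 = 0.619.
Since ζ < 1 the system is underdamped.

underdamped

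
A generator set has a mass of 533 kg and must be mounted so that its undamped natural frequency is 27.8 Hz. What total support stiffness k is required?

16300000 N/m

ω_n = 2πf_n = 2π × 27.8 = 174.7 rad/s.
k = m·ω_n² = 533 × 174.7² = 533 × 30510 = 16260000 N/m.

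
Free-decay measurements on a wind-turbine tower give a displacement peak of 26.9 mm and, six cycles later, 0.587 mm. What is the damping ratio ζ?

0.101

Logarithmic decrement δ = (1/n)·ln(x₀/x_n) = (1/6)·ln(26.9/0.587) = (1/6)·ln(45.83) = 0.6375.
ζ = δ/√(4π² + δ²) = 0.6375/√(39.48 + 0.406) = 0.6375/6.315 = 0.1009.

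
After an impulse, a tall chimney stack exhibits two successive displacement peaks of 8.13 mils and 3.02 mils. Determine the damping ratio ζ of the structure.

Logarithmic decrement δ = (1/n)·ln(x₀/x_n) = (1/1)·ln(8.13/3.02) = (1/1)·ln(2.692) = 0.9903.
ζ = δ/√(4π² + δ²) = 0.9903/√(39.48 + 0.981) = 0.9903/6.361 = 0.1557.

0.156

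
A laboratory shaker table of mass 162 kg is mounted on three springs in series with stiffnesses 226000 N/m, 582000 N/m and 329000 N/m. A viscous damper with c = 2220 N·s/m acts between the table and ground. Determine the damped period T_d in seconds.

Series springs: 1/k_eq = 1/226000 + 1/582000 + 1/329000 = 9.183×10^-6, so k_eq = 108900 N/m.
ω_n = √(k_eq/m) = √(108900/162) = 25.93 rad/s.
Critical damping c_c = 2√(k_eq·m) = 2√(108900 × 162) = 8401 N·s/m, so ζ = c/c_c = 2220/8401 = 0.2643.
ω_d = ω_n√(1 − ζ²) = 25.93 × √(1 − 0.0698) = 25.01 rad/s.
T_d = 2π/ω_d = 0.2513 s.

0.251 s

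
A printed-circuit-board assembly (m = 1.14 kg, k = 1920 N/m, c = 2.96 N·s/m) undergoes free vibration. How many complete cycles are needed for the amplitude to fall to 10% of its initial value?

ζ = c/(2√(km)) = 2.96/(2√(1920 × 1.14)) = 2.96/93.57 = 0.03163.
Logarithmic decrement δ = 2πζ/√(1 − ζ²) = 2π × 0.03163/√(1 − 0.00100) = 0.1989.
x_n/x₀ = e^(−nδ) ≤ 0.1; take ln: n ≥ ln(1/0.1)/δ = 2.303/0.1989 = 11.58.
So 12 complete cycles are required.

12 cycles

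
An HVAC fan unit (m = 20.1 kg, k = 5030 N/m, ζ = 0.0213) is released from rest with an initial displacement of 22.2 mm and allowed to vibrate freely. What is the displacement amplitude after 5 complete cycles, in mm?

11.4 mm

Logarithmic decrement δ = 2πζ/√(1 − ζ²) = 2π × 0.02130/√(1 − 0.000454) = 0.1339.
After n cycles, x_n/x₀ = e^(−nδ), so x_5 = 22.2 × e^(−5 × 0.1339) = 22.2 × 0.5121 = 11.37 mm.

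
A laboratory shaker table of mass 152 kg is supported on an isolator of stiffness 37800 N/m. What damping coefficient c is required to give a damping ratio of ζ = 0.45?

2160 N·s/m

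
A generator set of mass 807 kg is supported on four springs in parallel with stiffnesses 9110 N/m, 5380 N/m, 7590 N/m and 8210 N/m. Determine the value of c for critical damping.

Parallel springs add: k_eq = 9110 + 5380 + 7590 + 8210 = 30290 N/m.
c_c = 2√(k_eq·m) = 2√(30290 × 807) = 2 × 4944 = 9888 N·s/m.

9890 N·s/m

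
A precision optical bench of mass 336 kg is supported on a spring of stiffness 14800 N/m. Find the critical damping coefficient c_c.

c_c = 2√(k·m) = 2√(14800 × 336) = 2 × 2230 = 4460 N·s/m.

4460 N·s/m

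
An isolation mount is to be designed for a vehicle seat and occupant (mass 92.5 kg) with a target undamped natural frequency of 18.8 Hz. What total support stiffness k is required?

1290000 N/m

ω_n = 2πf_n = 2π × 18.8 = 118.1 rad/s.
k = m·ω_n² = 92.5 × 118.1² = 92.5 × 13950 = 1291000 N/m.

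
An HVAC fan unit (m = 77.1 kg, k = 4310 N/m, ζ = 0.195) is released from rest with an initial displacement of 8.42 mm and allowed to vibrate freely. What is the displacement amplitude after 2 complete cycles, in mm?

0.692 mm

Logarithmic decrement δ = 2πζ/√(1 − ζ²) = 2π × 0.1950/√(1 − 0.0380) = 1.249.
After n cycles, x_n/x₀ = e^(−nδ), so x_2 = 8.42 × e^(−2 × 1.249) = 8.42 × 0.08222 = 0.6923 mm.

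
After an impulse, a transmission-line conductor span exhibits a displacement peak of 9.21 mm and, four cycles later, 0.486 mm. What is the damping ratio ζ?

0.116

Logarithmic decrement δ = (1/n)·ln(x₀/x_n) = (1/4)·ln(9.21/0.486) = (1/4)·ln(18.95) = 0.7355.
ζ = δ/√(4π² + δ²) = 0.7355/√(39.48 + 0.541) = 0.7355/6.326 = 0.1163.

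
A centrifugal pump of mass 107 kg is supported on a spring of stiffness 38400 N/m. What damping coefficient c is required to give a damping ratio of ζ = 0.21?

c_c = 2√(k·m) = 2√(38400 × 107) = 4054 N·s/m.
c = ζ·c_c = 0.21 × 4054 = 851.3 N·s/m.

851 N·s/m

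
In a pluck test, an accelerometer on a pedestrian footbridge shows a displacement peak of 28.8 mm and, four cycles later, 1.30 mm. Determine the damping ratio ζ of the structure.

0.122

Logarithmic decrement δ = (1/n)·ln(x₀/x_n) = (1/4)·ln(28.8/1.30) = (1/4)·ln(22.15) = 0.7745.
ζ = δ/√(4π² + δ²) = 0.7745/√(39.48 + 0.600) = 0.7745/6.331 = 0.1223.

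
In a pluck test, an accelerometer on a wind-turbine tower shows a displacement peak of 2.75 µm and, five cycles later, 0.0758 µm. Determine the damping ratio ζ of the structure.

Logarithmic decrement δ = (1/n)·ln(x₀/x_n) = (1/5)·ln(2.75/0.0758) = (1/5)·ln(36.28) = 0.7183.
ζ = δ/√(4π² + δ²) = 0.7183/√(39.48 + 0.516) = 0.7183/6.324 = 0.1136.

0.114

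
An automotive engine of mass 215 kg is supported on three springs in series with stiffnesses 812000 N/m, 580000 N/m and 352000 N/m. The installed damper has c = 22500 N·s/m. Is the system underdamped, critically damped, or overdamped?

overdamped

Series springs: 1/k_eq = 1/812000 + 1/580000 + 1/352000 = 5.797×10^-6, so k_eq = 172500 N/m.
c_c = 2√(k_eq·m) = 12180 N·s/m; ζ = c/c_c = 22500/12180 = 1.85.
Since ζ > 1 the system is overdamped.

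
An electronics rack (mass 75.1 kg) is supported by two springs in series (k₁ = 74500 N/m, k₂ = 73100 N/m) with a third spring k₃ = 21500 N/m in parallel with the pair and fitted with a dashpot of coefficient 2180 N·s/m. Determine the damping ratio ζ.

0.520

Series pair: k_s = k₁k₂/(k₁+k₂) = (74500)(73100)/(74500 + 73100) = 36900 N/m. In parallel with k₃: k_eq = 36900 + 21500 = 58400 N/m.
ω_n = √(k_eq/m) = √(58400/75.1) = 27.89 rad/s.
Critical damping c_c = 2√(k_eq·m) = 2√(58400 × 75.1) = 4188 N·s/m, so ζ = c/c_c = 2180/4188 = 0.5205.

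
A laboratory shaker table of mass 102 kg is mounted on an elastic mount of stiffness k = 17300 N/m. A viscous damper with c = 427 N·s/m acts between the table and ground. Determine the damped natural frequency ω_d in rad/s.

ω_n = √(k/m) = √(17300/102) = 13.02 rad/s.
Critical damping c_c = 2√(k·m) = 2√(17300 × 102) = 2657 N·s/m, so ζ = c/c_c = 427/2657 = 0.1607.
ω_d = ω_n√(1 − ζ²) = 13.02 × √(1 − 0.0258) = 12.85 rad/s.

12.9 rad/s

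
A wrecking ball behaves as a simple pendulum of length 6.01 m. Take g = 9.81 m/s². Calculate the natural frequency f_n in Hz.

0.203 Hz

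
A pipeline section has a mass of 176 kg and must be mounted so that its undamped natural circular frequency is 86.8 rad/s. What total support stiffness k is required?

1330000 N/m

k = m·ω_n² = 176 × 86.80² = 176 × 7534 = 1326000 N/m.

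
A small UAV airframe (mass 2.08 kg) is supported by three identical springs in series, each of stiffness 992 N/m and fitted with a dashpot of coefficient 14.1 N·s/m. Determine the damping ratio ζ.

0.269

Series springs: 1/k_eq = 3/992, so k_eq = 992/3 = 330.7 N/m.
ω_n = √(k_eq/m) = √(330.7/2.08) = 12.61 rad/s.
Critical damping c_c = 2√(k_eq·m) = 2√(330.7 × 2.08) = 52.45 N·s/m, so ζ = c/c_c = 14.1/52.45 = 0.2688.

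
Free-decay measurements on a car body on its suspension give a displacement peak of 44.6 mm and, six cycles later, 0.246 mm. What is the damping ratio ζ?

0.137

Logarithmic decrement δ = (1/n)·ln(x₀/x_n) = (1/6)·ln(44.6/0.246) = (1/6)·ln(181.3) = 0.8667.
ζ = δ/√(4π² + δ²) = 0.8667/√(39.48 + 0.751) = 0.8667/6.343 = 0.1366.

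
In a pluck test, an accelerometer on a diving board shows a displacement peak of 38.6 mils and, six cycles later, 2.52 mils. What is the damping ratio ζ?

Logarithmic decrement δ = (1/n)·ln(x₀/x_n) = (1/6)·ln(38.6/2.52) = (1/6)·ln(15.32) = 0.4548.
ζ = δ/√(4π² + δ²) = 0.4548/√(39.48 + 0.207) = 0.4548/6.300 = 0.07220.

0.0722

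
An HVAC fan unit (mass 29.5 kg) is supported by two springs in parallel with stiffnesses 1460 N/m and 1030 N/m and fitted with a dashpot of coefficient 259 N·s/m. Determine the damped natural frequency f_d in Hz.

1.28 Hz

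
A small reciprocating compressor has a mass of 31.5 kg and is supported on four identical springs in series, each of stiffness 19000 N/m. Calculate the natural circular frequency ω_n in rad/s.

12.3 rad/s

Series springs: 1/k_eq = 4/19000, so k_eq = 19000/4 = 4750 N/m.
ω_n = √(k_eq/m) = √(4750/31.5) = √150.8 = 12.28 rad/s.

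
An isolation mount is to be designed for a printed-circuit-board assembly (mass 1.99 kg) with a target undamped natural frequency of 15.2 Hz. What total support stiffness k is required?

18200 N/m

ω_n = 2πf_n = 2π × 15.2 = 95.50 rad/s.
k = m·ω_n² = 1.99 × 95.50² = 1.99 × 9121 = 18150 N/m.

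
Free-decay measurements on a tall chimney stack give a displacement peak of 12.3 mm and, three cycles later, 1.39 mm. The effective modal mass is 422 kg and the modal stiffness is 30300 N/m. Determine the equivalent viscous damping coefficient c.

Logarithmic decrement δ = (1/n)·ln(x₀/x_n) = (1/3)·ln(12.3/1.39) = (1/3)·ln(8.849) = 0.7268.
ζ = δ/√(4π² + δ²) = 0.7268/√(39.48 + 0.528) = 0.7268/6.325 = 0.1149.
c = ζ · 2√(km) = 0.1149 × 2√(30300 × 422) = 0.1149 × 7152 = 821.7 N·s/m.

822 N·s/m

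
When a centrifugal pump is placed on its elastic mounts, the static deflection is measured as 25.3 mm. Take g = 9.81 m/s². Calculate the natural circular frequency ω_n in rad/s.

19.7 rad/s

ω_n = √(g/δ_st) = √(9.81/0.0253) = √387.7 = 19.69 rad/s.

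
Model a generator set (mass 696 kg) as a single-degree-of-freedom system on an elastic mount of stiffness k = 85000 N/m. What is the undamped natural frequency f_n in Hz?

1.76 Hz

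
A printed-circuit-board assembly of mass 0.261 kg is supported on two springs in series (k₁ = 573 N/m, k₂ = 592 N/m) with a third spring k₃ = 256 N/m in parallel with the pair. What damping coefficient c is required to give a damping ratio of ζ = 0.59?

Series pair: k_s = k₁k₂/(k₁+k₂) = (573)(592)/(573 + 592) = 291.2 N/m. In parallel with k₃: k_eq = 291.2 + 256 = 547.2 N/m.
c_c = 2√(k_eq·m) = 2√(547.2 × 0.261) = 23.90 N·s/m.
c = ζ·c_c = 0.59 × 23.90 = 14.10 N·s/m.

14.1 N·s/m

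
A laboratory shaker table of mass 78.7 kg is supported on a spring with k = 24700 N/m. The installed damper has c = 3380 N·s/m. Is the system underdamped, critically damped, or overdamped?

c_c = 2√(k·m) = 2788 N·s/m; ζ = c/c_c = 3380/2788 = 1.21.
Since ζ > 1 the system is overdamped.

overdamped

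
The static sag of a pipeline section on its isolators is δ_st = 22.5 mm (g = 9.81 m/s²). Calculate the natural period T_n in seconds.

0.301 s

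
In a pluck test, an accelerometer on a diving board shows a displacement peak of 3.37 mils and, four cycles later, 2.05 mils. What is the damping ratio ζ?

0.0198

Logarithmic decrement δ = (1/n)·ln(x₀/x_n) = (1/4)·ln(3.37/2.05) = (1/4)·ln(1.644) = 0.1243.
ζ = δ/√(4π² + δ²) = 0.1243/√(39.48 + 0.0154) = 0.1243/6.284 = 0.01977.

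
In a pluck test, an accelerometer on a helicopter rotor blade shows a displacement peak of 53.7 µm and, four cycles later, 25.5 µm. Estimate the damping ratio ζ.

Logarithmic decrement δ = (1/n)·ln(x₀/x_n) = (1/4)·ln(53.7/25.5) = (1/4)·ln(2.106) = 0.1862.
ζ = δ/√(4π² + δ²) = 0.1862/√(39.48 + 0.0347) = 0.1862/6.286 = 0.02962.

0.0296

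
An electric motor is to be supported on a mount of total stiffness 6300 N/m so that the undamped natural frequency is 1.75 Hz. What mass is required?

52.1 kg

ω_n = 2πf_n = 2π × 1.75 = 11.00 rad/s.
m = k/ω_n² = 6300/11.00² = 6300/120.9 = 52.11 kg.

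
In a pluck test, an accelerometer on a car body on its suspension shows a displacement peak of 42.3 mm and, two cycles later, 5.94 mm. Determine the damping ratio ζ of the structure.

Logarithmic decrement δ = (1/n)·ln(x₀/x_n) = (1/2)·ln(42.3/5.94) = (1/2)·ln(7.121) = 0.9815.
ζ = δ/√(4π² + δ²) = 0.9815/√(39.48 + 0.963) = 0.9815/6.359 = 0.1543.

0.154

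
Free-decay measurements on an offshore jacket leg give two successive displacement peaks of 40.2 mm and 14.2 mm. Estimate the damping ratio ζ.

0.163

Logarithmic decrement δ = (1/n)·ln(x₀/x_n) = (1/1)·ln(40.2/14.2) = (1/1)·ln(2.831) = 1.041.
ζ = δ/√(4π² + δ²) = 1.041/√(39.48 + 1.08) = 1.041/6.369 = 0.1634.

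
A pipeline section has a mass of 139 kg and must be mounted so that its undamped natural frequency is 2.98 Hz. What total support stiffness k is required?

48700 N/m

ω_n = 2πf_n = 2π × 2.98 = 18.72 rad/s.
k = m·ω_n² = 139 × 18.72² = 139 × 350.6 = 48730 N/m.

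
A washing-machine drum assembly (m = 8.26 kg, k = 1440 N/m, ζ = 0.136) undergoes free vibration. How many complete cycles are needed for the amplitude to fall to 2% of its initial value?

Logarithmic decrement δ = 2πζ/√(1 − ζ²) = 2π × 0.1360/√(1 − 0.0185) = 0.8625.
x_n/x₀ = e^(−nδ) ≤ 0.02; take ln: n ≥ ln(1/0.02)/δ = 3.912/0.8625 = 4.536.
So 5 complete cycles are required.

5 cycles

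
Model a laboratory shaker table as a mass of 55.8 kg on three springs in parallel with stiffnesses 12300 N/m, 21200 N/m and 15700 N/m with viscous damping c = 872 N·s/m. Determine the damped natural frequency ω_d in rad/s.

28.6 rad/s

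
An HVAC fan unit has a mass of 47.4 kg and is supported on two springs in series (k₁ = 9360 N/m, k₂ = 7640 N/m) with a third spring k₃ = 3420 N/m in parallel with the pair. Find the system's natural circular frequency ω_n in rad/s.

12.7 rad/s

Series pair: k_s = k₁k₂/(k₁+k₂) = (9360)(7640)/(9360 + 7640) = 4206 N/m. In parallel with k₃: k_eq = 4206 + 3420 = 7626 N/m.
ω_n = √(k_eq/m) = √(7626/47.4) = √160.9 = 12.68 rad/s.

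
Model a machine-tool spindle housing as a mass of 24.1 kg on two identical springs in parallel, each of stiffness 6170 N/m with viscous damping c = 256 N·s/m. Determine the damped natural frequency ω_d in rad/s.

22.0 rad/s

Parallel springs add: k_eq = 2 × 6170 = 12340 N/m.
ω_n = √(k_eq/m) = √(12340/24.1) = 22.63 rad/s.
Critical damping c_c = 2√(k_eq·m) = 2√(12340 × 24.1) = 1091 N·s/m, so ζ = c/c_c = 256/1091 = 0.2347.
ω_d = ω_n√(1 − ζ²) = 22.63 × √(1 − 0.0551) = 22.00 rad/s.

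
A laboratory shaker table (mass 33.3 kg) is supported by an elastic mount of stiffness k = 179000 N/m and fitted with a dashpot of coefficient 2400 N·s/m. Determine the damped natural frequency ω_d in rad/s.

63.8 rad/s

ω_n = √(k/m) = √(179000/33.3) = 73.32 rad/s.
Critical damping c_c = 2√(k·m) = 2√(179000 × 33.3) = 4883 N·s/m, so ζ = c/c_c = 2400/4883 = 0.4915.
ω_d = ω_n√(1 − ζ²) = 73.32 × √(1 − 0.242) = 63.85 rad/s.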